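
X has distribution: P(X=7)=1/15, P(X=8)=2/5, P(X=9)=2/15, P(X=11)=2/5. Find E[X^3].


E[X^3] = sum(g(x)*P(x))
= 343*1/15 + 512*2/5 + 729*2/15 + 1331*2/5
= 12859/15

12859/15


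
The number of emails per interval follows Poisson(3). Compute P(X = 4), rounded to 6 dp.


P(X=4) = e^(-3) * 3^4 / 4!
≈ 0.04978706837 * 81 / 24
≈ 0.168031

0.168031


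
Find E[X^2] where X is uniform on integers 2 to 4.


E[X^2] = (1/3) * sum(x^2 for x=2..4)
= 29/3

29/3


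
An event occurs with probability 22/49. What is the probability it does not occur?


P(A') = 1 - P(A) = 1 - 22/49 = 27/49

27/49


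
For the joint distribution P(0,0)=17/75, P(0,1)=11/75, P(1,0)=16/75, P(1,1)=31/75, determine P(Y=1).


P(Y=1) = P(0,1)+P(1,1) = 11/75 + 31/75 = 42/75 = 14/25

14/25


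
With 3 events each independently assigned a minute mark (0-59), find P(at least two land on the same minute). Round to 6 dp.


P(all different) = prod((60-i)/60 for i=0..2) = 0.950556
P(at least one match) = 1 - 0.950556 = 0.049444

0.049444


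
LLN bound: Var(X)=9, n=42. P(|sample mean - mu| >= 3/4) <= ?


Var(Xbar) = Var(X)/n = 9/42
Chebyshev: P(|Xbar-mu| >= 3/4) <= Var(Xbar)/(3/4)^2 = (3/14)/(9/16) = 8/21

8/21


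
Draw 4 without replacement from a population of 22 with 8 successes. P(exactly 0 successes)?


P(X=0) = C(8,0)*C(14,4) / C(22,4)
= 1*1001 / 7315
= 1001/7315 = 13/95

13/95


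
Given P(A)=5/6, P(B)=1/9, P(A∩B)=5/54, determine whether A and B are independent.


P(A)*P(B) = 5/6*1/9 = 5/54
P(A∩B) = 5/54, which equals P(A)P(B), so independent

Yes, A and B are independent


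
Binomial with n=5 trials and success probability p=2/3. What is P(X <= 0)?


P(X<=0) = P(X=0)
= 1/243
= 1/243

1/243


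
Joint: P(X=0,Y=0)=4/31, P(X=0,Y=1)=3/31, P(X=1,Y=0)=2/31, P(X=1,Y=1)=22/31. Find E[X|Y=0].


P(Y=0) = 6/31
E[X|Y=0] = (0*4 + 1*2)/6 = 2/6 = 1/3

1/3


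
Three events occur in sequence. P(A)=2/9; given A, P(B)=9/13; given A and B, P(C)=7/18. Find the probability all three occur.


P(A∩B∩C) = P(A) * P(B|A) * P(C|A∩B)
= 2/9 * 9/13 * 7/18
= 2/13 * 7/18 = 7/117

7/117


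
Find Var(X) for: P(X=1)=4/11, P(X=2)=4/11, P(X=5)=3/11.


E[X] = 27/11, E[X^2] = 95/11
Var(X) = E[X^2] - (E[X])^2 = 95/11 - (27/11)^2 = 316/121

316/121


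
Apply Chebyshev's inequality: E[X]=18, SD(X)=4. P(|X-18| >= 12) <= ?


k = 12/4 = 3
Chebyshev: P(|X-mu| >= k*sigma) <= 1/k^2 = 1/3^2 = 1/9

1/9


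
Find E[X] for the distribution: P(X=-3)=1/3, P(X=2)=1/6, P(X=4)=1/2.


E[X] = sum(x * P(x))
= -3*1/3 + 2*1/6 + 4*1/2
= 4/3

4/3


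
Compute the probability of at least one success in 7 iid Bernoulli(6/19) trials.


P(at least one) = 1 - P(none)
P(none) = (1 - 6/19)^7 = (13/19)^7 = 62748517/893871739
P(at least one) = 1 - 62748517/893871739 = 831123222/893871739

831123222/893871739


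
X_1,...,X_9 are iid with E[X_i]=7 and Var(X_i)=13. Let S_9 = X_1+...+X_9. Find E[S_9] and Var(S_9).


E[S_n] = n*mu = 9*7 = 63
Var(S_n) = n*sigma^2 = 9*13 = 117

E[S_9]=63, Var(S_9)=117


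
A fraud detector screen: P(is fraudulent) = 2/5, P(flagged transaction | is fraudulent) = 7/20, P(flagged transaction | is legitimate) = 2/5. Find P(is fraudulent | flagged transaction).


P(A) = P(A|B)P(B) + P(A|B')P(B') = 7/20*2/5 + 2/5*3/5 = 19/50
P(B|A) = P(A|B)P(B)/P(A) = (7/50)/(19/50) = 7/19

7/19


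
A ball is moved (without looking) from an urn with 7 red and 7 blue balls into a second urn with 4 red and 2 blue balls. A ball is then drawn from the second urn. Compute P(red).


P(transfer red) = 7/14 = 1/2; P(transfer blue) = 1/2
If red transferred: Urn II has 5 red of 7, so P(red|red moved) = 5/7
If blue transferred: Urn II has 4 red of 7, so P(red|blue moved) = 4/7
By total probability: P(red) = 1/2*5/7 + 1/2*4/7 = 9/14

9/14


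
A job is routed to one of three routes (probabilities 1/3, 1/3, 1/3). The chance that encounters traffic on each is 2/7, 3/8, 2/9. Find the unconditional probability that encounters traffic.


P(A) = P(A|B1)P(B1) + P(A|B2)P(B2) + P(A|B3)P(B3)
= 2/7*1/3 + 3/8*1/3 + 2/9*1/3
= 2/21 + 1/8 + 2/27 = 445/1512

445/1512


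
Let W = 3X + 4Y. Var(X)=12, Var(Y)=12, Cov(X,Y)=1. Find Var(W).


Var(3X + 4Y) = 3^2*Var(X) + 4^2*Var(Y) + 2*3*4*Cov(X,Y)
= 9*12 + 16*12 + 24*1
= 108 + 192 + 24 = 324

324


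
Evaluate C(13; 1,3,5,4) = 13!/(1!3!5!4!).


13! = 6227020800
Denominator: 1!=1 * 3!=6 * 5!=120 * 4!=24
Coefficient = 6227020800 / 17280 = 360360

360360


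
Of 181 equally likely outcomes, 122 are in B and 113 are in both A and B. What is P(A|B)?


P(A|B) = P(A∩B)/P(B) = (113/181)/(122/181) = 113/122

113/122


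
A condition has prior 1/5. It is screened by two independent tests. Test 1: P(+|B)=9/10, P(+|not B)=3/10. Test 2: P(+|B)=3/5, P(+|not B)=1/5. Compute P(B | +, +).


After test 1: P(+) = 9/10*1/5 + 3/10*4/5 = 21/50
P(B|+) = (9/50)/(21/50) = 3/7
After test 2 (use post1 as new prior): P(+) = 3/5*3/7 + 1/5*4/7 = 13/35
P(B|+,+) = (9/35)/(13/35) = 9/13

9/13


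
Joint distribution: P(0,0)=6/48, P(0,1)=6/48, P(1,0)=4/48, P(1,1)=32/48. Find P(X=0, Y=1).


Read from table: P(X=0, Y=1) = 6/48 = 1/8

1/8


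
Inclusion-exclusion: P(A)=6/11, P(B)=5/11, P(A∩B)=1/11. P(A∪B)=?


P(A∪B) = P(A) + P(B) - P(A∩B)
= 6/11 + 5/11 - 1/11 = 10/11

10/11


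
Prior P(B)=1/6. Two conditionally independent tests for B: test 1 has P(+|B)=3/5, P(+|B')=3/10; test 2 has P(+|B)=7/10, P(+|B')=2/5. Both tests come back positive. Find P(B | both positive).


After test 1: P(+) = 3/5*1/6 + 3/10*5/6 = 7/20
P(B|+) = (1/10)/(7/20) = 2/7
After test 2 (use post1 as new prior): P(+) = 7/10*2/7 + 2/5*5/7 = 17/35
P(B|+,+) = (1/5)/(17/35) = 7/17

7/17


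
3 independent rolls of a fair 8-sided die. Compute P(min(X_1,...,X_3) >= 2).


P(min >= 2) = P(all X_i >= 2) = (P(X_1 >= 2))^3
= (7/8)^3 = 343/512

343/512


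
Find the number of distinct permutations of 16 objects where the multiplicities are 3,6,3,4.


16! = 20922789888000
Denominator: 3!=6 * 6!=720 * 3!=6 * 4!=24
Coefficient = 20922789888000 / 622080 = 33633600

33633600


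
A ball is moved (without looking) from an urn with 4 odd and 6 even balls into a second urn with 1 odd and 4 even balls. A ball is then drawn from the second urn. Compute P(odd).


P(transfer odd) = 4/10 = 2/5; P(transfer even) = 3/5
If odd transferred: Urn II has 2 odd of 6, so P(odd|odd moved) = 1/3
If even transferred: Urn II has 1 odd of 6, so P(odd|even moved) = 1/6
By total probability: P(odd) = 2/5*1/3 + 3/5*1/6 = 7/30

7/30


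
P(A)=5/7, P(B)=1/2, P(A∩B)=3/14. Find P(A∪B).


P(A∪B) = P(A) + P(B) - P(A∩B)
= 5/7 + 1/2 - 3/14 = 1

1


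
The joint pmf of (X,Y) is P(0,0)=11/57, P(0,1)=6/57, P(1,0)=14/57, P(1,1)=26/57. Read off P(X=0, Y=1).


Read from table: P(X=0, Y=1) = 6/57 = 2/19

2/19


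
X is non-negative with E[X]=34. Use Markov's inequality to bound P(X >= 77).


Markov: P(X >= a) <= E[X]/a
P(X >= 77) <= 34/77

34/77


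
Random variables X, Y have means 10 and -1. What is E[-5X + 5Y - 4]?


E[-5X + 5Y - 4] = -5*E[X] + 5*E[Y] - 4
= (-5)*(10) + (5)*(-1) + (-4)
= -50 - 5 - 4 = -59

-59


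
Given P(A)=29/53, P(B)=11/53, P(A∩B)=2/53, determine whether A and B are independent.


P(A)*P(B) = 29/53*11/53 = 319/2809
P(A∩B) = 2/53 != 319/2809, so not independent

No, A and B are not independent


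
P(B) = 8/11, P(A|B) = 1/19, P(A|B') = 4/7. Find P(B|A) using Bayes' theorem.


P(A) = P(A|B)P(B) + P(A|B')P(B') = 1/19*8/11 + 4/7*3/11 = 284/1463
P(B|A) = P(A|B)P(B)/P(A) = (8/209)/(284/1463) = 14/71

14/71


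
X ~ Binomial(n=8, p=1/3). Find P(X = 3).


P(X=3) = C(8,3) * p^3 * (1-p)^5
= 56 * 1/27 * 32/243
= 1792/6561

1792/6561


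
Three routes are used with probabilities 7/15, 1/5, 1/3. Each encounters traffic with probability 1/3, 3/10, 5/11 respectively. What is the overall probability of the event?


P(A) = P(A|B1)P(B1) + P(A|B2)P(B2) + P(A|B3)P(B3)
= 1/3*7/15 + 3/10*1/5 + 5/11*1/3
= 7/45 + 3/50 + 5/33 = 1817/4950

1817/4950


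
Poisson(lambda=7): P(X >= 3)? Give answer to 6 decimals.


P(X>=3) = 1 - P(X<=2) = 1 - (e^(-7)*7^0/0! + e^(-7)*7^1/1! + e^(-7)*7^2/2!)
≈ 1 - (0.0009118820 + 0.0063831738 + 0.0223411082)
= 1 - 0.0296361640 = 0.9703638360
≈ 0.970364

0.970364


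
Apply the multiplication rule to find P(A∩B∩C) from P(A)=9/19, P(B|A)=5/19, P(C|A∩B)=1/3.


P(A∩B∩C) = P(A) * P(B|A) * P(C|A∩B)
= 9/19 * 5/19 * 1/3
= 45/361 * 1/3 = 15/361

15/361


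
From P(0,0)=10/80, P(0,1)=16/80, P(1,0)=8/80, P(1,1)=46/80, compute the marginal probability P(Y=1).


P(Y=1) = P(0,1)+P(1,1) = 16/80 + 46/80 = 62/80 = 31/40

31/40


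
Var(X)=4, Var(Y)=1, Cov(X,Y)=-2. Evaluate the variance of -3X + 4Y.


Var(-3X + 4Y) = (-3)^2*Var(X) + 4^2*Var(Y) + 2*(-3)*4*Cov(X,Y)
= 9*4 + 16*1 - 24*(-2)
= 36 + 16 + 48 = 100

100


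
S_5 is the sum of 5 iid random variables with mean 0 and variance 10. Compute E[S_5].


E[S_n] = n*E[X_1] = 5*0 = 0

0


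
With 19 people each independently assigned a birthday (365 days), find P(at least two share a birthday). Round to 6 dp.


P(all different) = prod((365-i)/365 for i=0..18) = 0.620881
P(at least one match) = 1 - 0.620881 = 0.379119

0.379119


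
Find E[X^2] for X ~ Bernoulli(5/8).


For Bernoulli: X in {0,1}
E[X^2] = 0^2*(1-5/8) + 1^2*5/8 = 5/8

5/8


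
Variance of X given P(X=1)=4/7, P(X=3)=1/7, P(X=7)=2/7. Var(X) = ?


E[X] = 3, E[X^2] = 111/7
Var(X) = E[X^2] - (E[X])^2 = 111/7 - (3)^2 = 48/7

48/7


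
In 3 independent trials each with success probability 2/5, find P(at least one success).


P(at least one) = 1 - P(none)
P(none) = (1 - 2/5)^3 = (3/5)^3 = 27/125
P(at least one) = 1 - 27/125 = 98/125

98/125


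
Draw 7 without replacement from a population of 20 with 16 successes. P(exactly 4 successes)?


P(X=4) = C(16,4)*C(4,3) / C(20,7)
= 1820*4 / 77520
= 7280/77520 = 91/969

91/969


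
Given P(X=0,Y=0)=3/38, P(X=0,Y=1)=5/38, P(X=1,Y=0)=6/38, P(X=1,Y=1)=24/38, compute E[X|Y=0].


P(Y=0) = 9/38
E[X|Y=0] = (0*3 + 1*6)/9 = 6/9 = 2/3

2/3


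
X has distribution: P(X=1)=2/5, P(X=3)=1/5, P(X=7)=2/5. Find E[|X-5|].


E[|X-5|] = sum(g(x)*P(x))
= 4*2/5 + 2*1/5 + 2*2/5
= 14/5

14/5


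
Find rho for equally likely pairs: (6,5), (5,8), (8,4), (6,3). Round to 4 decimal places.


Cov(X,Y) = -1.2500, Var(X) = 1.1875, Var(Y) = 3.5000
rho = Cov/(sqrt(VarX)*sqrt(VarY)) = -0.6131

-0.6131


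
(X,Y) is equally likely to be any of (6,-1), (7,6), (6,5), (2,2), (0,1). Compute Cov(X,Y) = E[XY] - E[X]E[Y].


E[X]=21/5, E[Y]=13/5, E[XY]=14
Cov(X,Y) = E[XY] - E[X]E[Y] = 14 - 21/5*13/5 = 77/25

77/25


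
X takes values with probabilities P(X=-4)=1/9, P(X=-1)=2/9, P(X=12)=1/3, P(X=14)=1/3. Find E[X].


E[X] = sum(x * P(x))
= -4*1/9 - 1*2/9 + 12*1/3 + 14*1/3
= 8

8


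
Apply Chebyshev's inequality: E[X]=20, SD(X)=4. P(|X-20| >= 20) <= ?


k = 20/4 = 5
Chebyshev: P(|X-mu| >= k*sigma) <= 1/k^2 = 1/5^2 = 1/25

1/25


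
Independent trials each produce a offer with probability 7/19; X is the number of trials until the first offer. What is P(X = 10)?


P(X=10) = (1-p)^9 * p = (12/19)^9 * 7/19
= 5159780352/322687697779 * 7/19 = 36118462464/6131066257801

36118462464/6131066257801


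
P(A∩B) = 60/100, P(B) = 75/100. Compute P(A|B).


P(A|B) = P(A∩B)/P(B) = (60/100)/(75/100) = 60/75 = 4/5

4/5


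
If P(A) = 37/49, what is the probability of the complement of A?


P(A') = 1 - P(A) = 1 - 37/49 = 12/49

12/49


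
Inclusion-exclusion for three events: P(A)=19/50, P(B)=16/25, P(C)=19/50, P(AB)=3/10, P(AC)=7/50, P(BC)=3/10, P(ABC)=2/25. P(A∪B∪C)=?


P(A∪B∪C) = P(A)+P(B)+P(C) - P(AB)-P(AC)-P(BC) + P(ABC)
= 19/50+16/25+19/50 - 3/10-7/50-3/10 + 2/25
= 37/50

37/50


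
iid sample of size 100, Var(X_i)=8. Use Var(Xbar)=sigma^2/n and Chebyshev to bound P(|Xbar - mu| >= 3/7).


Var(Xbar) = Var(X)/n = 8/100
Chebyshev: P(|Xbar-mu| >= 3/7) <= Var(Xbar)/(3/7)^2 = (2/25)/(9/49) = 98/225

98/225


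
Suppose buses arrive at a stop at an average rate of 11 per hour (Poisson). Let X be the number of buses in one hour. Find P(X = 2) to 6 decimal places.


P(X=2) = e^(-11) * 11^2 / 2!
≈ 0.00001670170079 * 121 / 2
≈ 0.001010

0.001010


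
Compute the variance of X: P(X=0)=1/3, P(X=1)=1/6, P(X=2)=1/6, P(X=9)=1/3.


E[X] = 7/2, E[X^2] = 167/6
Var(X) = E[X^2] - (E[X])^2 = 167/6 - (7/2)^2 = 187/12

187/12


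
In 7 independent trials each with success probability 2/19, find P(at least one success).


P(at least one) = 1 - P(none)
P(none) = (1 - 2/19)^7 = (17/19)^7 = 410338673/893871739
P(at least one) = 1 - 410338673/893871739 = 483533066/893871739

483533066/893871739


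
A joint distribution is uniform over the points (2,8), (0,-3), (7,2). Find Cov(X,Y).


E[X]=3, E[Y]=7/3, E[XY]=10
Cov(X,Y) = E[XY] - E[X]E[Y] = 10 - 3*7/3 = 3

3


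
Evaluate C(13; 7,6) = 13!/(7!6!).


13! = 6227020800
Denominator: 7!=5040 * 6!=720
Coefficient = 6227020800 / 3628800 = 1716

1716


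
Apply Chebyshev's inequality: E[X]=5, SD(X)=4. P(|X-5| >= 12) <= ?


k = 12/4 = 3
Chebyshev: P(|X-mu| >= k*sigma) <= 1/k^2 = 1/3^2 = 1/9

1/9


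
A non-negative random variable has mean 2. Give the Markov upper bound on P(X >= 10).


Markov: P(X >= a) <= E[X]/a
P(X >= 10) <= 2/10 = 1/5

1/5


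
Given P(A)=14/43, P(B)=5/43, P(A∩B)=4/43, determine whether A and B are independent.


P(A)*P(B) = 14/43*5/43 = 70/1849
P(A∩B) = 4/43 != 70/1849, so not independent

No, A and B are not independent


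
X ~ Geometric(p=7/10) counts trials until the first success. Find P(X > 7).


P(X > 7) = P(first 7 trials all fail) = (1-p)^7 = (3/10)^7 = 2187/10000000

2187/10000000


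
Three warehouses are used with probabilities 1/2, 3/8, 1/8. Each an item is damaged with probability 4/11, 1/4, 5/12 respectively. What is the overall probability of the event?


P(A) = P(A|B1)P(B1) + P(A|B2)P(B2) + P(A|B3)P(B3)
= 4/11*1/2 + 1/4*3/8 + 5/12*1/8
= 2/11 + 3/32 + 5/96 = 173/528

173/528


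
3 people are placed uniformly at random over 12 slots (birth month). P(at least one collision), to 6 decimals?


P(all different) = prod((12-i)/12 for i=0..2) = 0.763889
P(at least one match) = 1 - 0.763889 = 0.236111

0.236111


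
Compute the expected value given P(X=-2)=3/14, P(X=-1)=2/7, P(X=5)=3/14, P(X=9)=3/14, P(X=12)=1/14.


E[X] = sum(x * P(x))
= -2*3/14 - 1*2/7 + 5*3/14 + 9*3/14 + 12*1/14
= 22/7

22/7


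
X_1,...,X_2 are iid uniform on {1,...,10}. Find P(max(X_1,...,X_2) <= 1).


P(max <= 1) = P(all X_i <= 1) = (P(X_1 <= 1))^2
= (1/10)^2 = 1/100

1/100


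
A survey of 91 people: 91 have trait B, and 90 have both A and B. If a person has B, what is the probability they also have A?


P(A|B) = P(A∩B)/P(B) = (90/91)/(91/91) = 90/91

90/91


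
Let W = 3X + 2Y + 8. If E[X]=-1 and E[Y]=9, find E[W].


E[3X + 2Y + 8] = 3*E[X] + 2*E[Y] + 8
= (3)*(-1) + (2)*(9) + (8)
= -3 + 18 + 8 = 23

23


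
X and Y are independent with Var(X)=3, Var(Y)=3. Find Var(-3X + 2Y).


Independence => Cov(X,Y)=0
Var(-3X + 2Y) = (-3)^2*Var(X) + 2^2*Var(Y)
= 9*3 + 4*3 = 39

39


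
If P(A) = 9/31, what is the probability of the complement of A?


P(A') = 1 - P(A) = 1 - 9/31 = 22/31

22/31


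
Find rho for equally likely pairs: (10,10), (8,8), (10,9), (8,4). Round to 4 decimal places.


Cov(X,Y) = 1.7500, Var(X) = 1.0000, Var(Y) = 5.1875
rho = Cov/(sqrt(VarX)*sqrt(VarY)) = 0.7683

0.7683


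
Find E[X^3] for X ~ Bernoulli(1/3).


For Bernoulli: X in {0,1}
E[X^3] = 0^3*(1-1/3) + 1^3*1/3 = 1/3

1/3


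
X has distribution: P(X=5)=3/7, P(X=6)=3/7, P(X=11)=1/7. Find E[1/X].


E[1/X] = sum(g(x)*P(x))
= 1/5*3/7 + 1/6*3/7 + 1/11*1/7
= 131/770

131/770


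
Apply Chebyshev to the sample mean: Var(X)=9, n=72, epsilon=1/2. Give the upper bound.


Var(Xbar) = Var(X)/n = 9/72
Chebyshev: P(|Xbar-mu| >= 1/2) <= Var(Xbar)/(1/2)^2 = (1/8)/(1/4) = 1/2

1/2


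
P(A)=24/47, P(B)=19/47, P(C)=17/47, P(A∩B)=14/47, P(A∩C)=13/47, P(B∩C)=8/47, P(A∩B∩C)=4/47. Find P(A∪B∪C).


P(A∪B∪C) = P(A)+P(B)+P(C) - P(AB)-P(AC)-P(BC) + P(ABC)
= 24/47+19/47+17/47 - 14/47-13/47-8/47 + 4/47
= 29/47

29/47


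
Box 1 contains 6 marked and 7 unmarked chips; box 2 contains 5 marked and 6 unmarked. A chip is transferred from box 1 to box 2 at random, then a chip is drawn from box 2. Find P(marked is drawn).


P(transfer marked) = 6/13; P(transfer unmarked) = 7/13
If marked transferred: Urn II has 6 marked of 12, so P(marked|marked moved) = 1/2
If unmarked transferred: Urn II has 5 marked of 12, so P(marked|unmarked moved) = 5/12
By total probability: P(marked) = 6/13*1/2 + 7/13*5/12 = 71/156

71/156


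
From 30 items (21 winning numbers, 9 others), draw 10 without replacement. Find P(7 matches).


P(X=7) = C(21,7)*C(9,3) / C(30,10)
= 116280*84 / 30045015
= 9767520/30045015 = 31008/95381

31008/95381


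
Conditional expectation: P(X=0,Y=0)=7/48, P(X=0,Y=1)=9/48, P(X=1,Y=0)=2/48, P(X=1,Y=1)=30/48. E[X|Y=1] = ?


P(Y=1) = 39/48
E[X|Y=1] = (0*9 + 1*30)/39 = 30/39 = 10/13

10/13


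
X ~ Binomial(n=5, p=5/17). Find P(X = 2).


P(X=2) = C(5,2) * p^2 * (1-p)^3
= 10 * 25/289 * 1728/4913
= 432000/1419857

432000/1419857


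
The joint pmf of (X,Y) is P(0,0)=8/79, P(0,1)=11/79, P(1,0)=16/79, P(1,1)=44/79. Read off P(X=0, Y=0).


Read from table: P(X=0, Y=0) = 8/79

8/79


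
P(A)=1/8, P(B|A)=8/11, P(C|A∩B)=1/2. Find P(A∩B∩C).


P(A∩B∩C) = P(A) * P(B|A) * P(C|A∩B)
= 1/8 * 8/11 * 1/2
= 1/11 * 1/2 = 1/22

1/22


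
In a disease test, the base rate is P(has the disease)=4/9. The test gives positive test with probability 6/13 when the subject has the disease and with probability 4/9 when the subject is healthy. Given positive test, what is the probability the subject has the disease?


P(A) = P(A|B)P(B) + P(A|B')P(B') = 6/13*4/9 + 4/9*5/9 = 476/1053
P(B|A) = P(A|B)P(B)/P(A) = (8/39)/(476/1053) = 54/119

54/119


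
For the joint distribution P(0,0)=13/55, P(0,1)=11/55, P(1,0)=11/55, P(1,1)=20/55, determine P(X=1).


P(X=1) = P(1,0)+P(1,1) = 11/55 + 20/55 = 31/55

31/55


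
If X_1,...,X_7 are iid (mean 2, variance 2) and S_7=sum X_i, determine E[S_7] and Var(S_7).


E[S_n] = n*mu = 7*2 = 14
Var(S_n) = n*sigma^2 = 7*2 = 14

E[S_7]=14, Var(S_7)=14


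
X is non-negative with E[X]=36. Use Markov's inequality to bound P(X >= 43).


Markov: P(X >= a) <= E[X]/a
P(X >= 43) <= 36/43

36/43


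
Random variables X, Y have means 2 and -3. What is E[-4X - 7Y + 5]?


E[-4X - 7Y + 5] = -4*E[X] - 7*E[Y] + 5
= (-4)*(2) + (-7)*(-3) + (5)
= -8 + 21 + 5 = 18

18


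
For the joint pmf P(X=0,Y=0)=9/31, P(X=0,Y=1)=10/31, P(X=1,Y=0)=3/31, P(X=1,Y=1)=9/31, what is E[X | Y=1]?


P(Y=1) = 19/31
E[X|Y=1] = (0*10 + 1*9)/19 = 9/19

9/19


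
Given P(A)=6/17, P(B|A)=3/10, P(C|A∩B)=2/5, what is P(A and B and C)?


P(A∩B∩C) = P(A) * P(B|A) * P(C|A∩B)
= 6/17 * 3/10 * 2/5
= 9/85 * 2/5 = 18/425

18/425


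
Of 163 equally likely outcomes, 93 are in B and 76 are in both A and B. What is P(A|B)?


P(A|B) = P(A∩B)/P(B) = (76/163)/(93/163) = 76/93

76/93


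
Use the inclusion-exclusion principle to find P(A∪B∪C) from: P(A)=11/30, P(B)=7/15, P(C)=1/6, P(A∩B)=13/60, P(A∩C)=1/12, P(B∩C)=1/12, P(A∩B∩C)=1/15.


P(A∪B∪C) = P(A)+P(B)+P(C) - P(AB)-P(AC)-P(BC) + P(ABC)
= 11/30+7/15+1/6 - 13/60-1/12-1/12 + 1/15
= 41/60

41/60


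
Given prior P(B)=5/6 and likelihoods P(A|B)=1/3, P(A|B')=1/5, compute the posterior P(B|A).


P(A) = P(A|B)P(B) + P(A|B')P(B') = 1/3*5/6 + 1/5*1/6 = 14/45
P(B|A) = P(A|B)P(B)/P(A) = (5/18)/(14/45) = 25/28

25/28


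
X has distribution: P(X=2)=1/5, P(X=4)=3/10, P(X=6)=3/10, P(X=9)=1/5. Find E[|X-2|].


E[|X-2|] = sum(g(x)*P(x))
= 0*1/5 + 2*3/10 + 4*3/10 + 7*1/5
= 16/5

16/5


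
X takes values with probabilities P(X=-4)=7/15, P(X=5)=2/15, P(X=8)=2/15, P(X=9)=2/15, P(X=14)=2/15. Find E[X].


E[X] = sum(x * P(x))
= -4*7/15 + 5*2/15 + 8*2/15 + 9*2/15 + 14*2/15
= 44/15

44/15


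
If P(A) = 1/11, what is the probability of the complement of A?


P(A') = 1 - P(A) = 1 - 1/11 = 10/11

10/11


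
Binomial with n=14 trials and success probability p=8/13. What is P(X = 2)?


P(X=2) = C(14,2) * p^2 * (1-p)^12
= 91 * 64/169 * 244140625/23298085122481
= 109375000000/302875106592253

109375000000/302875106592253


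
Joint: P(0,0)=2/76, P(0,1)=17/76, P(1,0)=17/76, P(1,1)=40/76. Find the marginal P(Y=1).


P(Y=1) = P(0,1)+P(1,1) = 17/76 + 40/76 = 57/76 = 3/4

3/4


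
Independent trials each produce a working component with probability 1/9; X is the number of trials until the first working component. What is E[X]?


For geometric (trials until first success), E[X] = 1/p = 1/(1/9) = 9

9


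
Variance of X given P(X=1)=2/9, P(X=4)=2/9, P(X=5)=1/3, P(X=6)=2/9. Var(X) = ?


E[X] = 37/9, E[X^2] = 181/9
Var(X) = E[X^2] - (E[X])^2 = 181/9 - (37/9)^2 = 260/81

260/81


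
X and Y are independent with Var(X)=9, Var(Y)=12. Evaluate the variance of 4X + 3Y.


Independence => Cov(X,Y)=0
Var(4X + 3Y) = 4^2*Var(X) + 3^2*Var(Y)
= 16*9 + 9*12 = 252

252


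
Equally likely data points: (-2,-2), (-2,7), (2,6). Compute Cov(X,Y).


E[X]=-2/3, E[Y]=11/3, E[XY]=2/3
Cov(X,Y) = E[XY] - E[X]E[Y] = 2/3 + 2/3*11/3 = 28/9

28/9


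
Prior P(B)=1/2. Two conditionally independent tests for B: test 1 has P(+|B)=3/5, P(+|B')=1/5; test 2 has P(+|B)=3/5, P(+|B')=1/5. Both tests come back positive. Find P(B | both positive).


After test 1: P(+) = 3/5*1/2 + 1/5*1/2 = 2/5
P(B|+) = (3/10)/(2/5) = 3/4
After test 2 (use post1 as new prior): P(+) = 3/5*3/4 + 1/5*1/4 = 1/2
P(B|+,+) = (9/20)/(1/2) = 9/10

9/10


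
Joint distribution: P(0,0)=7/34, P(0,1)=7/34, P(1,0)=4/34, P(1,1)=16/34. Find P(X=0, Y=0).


Read from table: P(X=0, Y=0) = 7/34

7/34


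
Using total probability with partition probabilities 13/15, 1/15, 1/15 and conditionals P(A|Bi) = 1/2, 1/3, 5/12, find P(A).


P(A) = P(A|B1)P(B1) + P(A|B2)P(B2) + P(A|B3)P(B3)
= 1/2*13/15 + 1/3*1/15 + 5/12*1/15
= 13/30 + 1/45 + 1/36 = 29/60

29/60


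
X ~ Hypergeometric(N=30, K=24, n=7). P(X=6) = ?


P(X=6) = C(24,6)*C(6,1) / C(30,7)
= 134596*6 / 2035800
= 807576/2035800 = 33649/84825

33649/84825


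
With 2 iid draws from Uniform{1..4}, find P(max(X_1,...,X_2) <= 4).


P(max <= 4) = P(all X_i <= 4) = (P(X_1 <= 4))^2
= (4/4)^2 = 1^2 = 1

1


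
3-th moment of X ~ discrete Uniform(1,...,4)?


E[X^3] = (1/4) * sum(x^3 for x=1..4)
= 100/4 = 25

25


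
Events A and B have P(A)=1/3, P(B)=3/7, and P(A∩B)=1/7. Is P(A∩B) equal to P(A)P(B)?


P(A)*P(B) = 1/3*3/7 = 1/7
P(A∩B) = 1/7, which equals P(A)P(B), so independent

Yes, A and B are independent


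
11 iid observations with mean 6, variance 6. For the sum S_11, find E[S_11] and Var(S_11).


E[S_n] = n*mu = 11*6 = 66
Var(S_n) = n*sigma^2 = 11*6 = 66

E[S_11]=66, Var(S_11)=66


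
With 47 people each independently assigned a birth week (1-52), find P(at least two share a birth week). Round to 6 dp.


P(all different) = prod((52-i)/52 for i=0..46) = 0.000000
P(at least one match) = 1 - 0.000000 = 1.000000

1.000000


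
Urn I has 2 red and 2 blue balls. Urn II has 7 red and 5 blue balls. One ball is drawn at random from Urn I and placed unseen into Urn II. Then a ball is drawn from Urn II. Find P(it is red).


P(transfer red) = 2/4 = 1/2; P(transfer blue) = 1/2
If red transferred: Urn II has 8 red of 13, so P(red|red moved) = 8/13
If blue transferred: Urn II has 7 red of 13, so P(red|blue moved) = 7/13
By total probability: P(red) = 1/2*8/13 + 1/2*7/13 = 15/26

15/26


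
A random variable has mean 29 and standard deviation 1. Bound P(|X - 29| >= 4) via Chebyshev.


k = 4/1 = 4
Chebyshev: P(|X-mu| >= k*sigma) <= 1/k^2 = 1/4^2 = 1/16

1/16


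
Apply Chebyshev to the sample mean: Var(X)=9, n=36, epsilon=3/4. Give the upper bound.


Var(Xbar) = Var(X)/n = 9/36
Chebyshev: P(|Xbar-mu| >= 3/4) <= Var(Xbar)/(3/4)^2 = (1/4)/(9/16) = 4/9

4/9


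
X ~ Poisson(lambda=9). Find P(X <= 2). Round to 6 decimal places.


P(X<=2) = e^(-9)*9^0/0! + e^(-9)*9^1/1! + e^(-9)*9^2/2!
≈ 0.0001234098 + 0.0011106882 + 0.0049980971
= 0.0062321951
≈ 0.006232

0.006232


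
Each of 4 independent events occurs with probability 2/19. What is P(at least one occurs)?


P(at least one) = 1 - P(none)
P(none) = (1 - 2/19)^4 = (17/19)^4 = 83521/130321
P(at least one) = 1 - 83521/130321 = 46800/130321

46800/130321


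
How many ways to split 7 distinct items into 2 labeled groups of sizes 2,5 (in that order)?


7! = 5040
Denominator: 2!=2 * 5!=120
Coefficient = 5040 / 240 = 21

21


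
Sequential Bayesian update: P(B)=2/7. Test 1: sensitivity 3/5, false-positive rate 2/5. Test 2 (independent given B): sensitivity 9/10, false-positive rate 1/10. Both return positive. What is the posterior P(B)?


After test 1: P(+) = 3/5*2/7 + 2/5*5/7 = 16/35
P(B|+) = (6/35)/(16/35) = 3/8
After test 2 (use post1 as new prior): P(+) = 9/10*3/8 + 1/10*5/8 = 2/5
P(B|+,+) = (27/80)/(2/5) = 27/32

27/32


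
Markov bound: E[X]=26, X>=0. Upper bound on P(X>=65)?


Markov: P(X >= a) <= E[X]/a
P(X >= 65) <= 26/65 = 2/5

2/5


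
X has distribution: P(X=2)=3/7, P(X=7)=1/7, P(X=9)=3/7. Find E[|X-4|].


E[|X-4|] = sum(g(x)*P(x))
= 2*3/7 + 3*1/7 + 5*3/7
= 24/7

24/7


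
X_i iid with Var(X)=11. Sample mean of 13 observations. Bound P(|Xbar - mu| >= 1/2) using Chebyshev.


Var(Xbar) = Var(X)/n = 11/13
Chebyshev: P(|Xbar-mu| >= 1/2) <= Var(Xbar)/(1/2)^2 = (11/13)/(1/4) = 44/13
Bound exceeds 1, so trivial bound: 1

1


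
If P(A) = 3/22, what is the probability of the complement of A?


P(A') = 1 - P(A) = 1 - 3/22 = 19/22

19/22


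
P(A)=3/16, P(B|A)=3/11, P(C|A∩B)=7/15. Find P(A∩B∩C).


P(A∩B∩C) = P(A) * P(B|A) * P(C|A∩B)
= 3/16 * 3/11 * 7/15
= 9/176 * 7/15 = 21/880

21/880


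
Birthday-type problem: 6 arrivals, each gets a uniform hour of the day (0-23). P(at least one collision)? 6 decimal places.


P(all different) = prod((24-i)/24 for i=0..5) = 0.507104
P(at least one match) = 1 - 0.507104 = 0.492896

0.492896


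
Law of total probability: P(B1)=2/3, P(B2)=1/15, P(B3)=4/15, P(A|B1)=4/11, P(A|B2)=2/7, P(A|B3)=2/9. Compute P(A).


P(A) = P(A|B1)P(B1) + P(A|B2)P(B2) + P(A|B3)P(B3)
= 4/11*2/3 + 2/7*1/15 + 2/9*4/15
= 8/33 + 2/105 + 8/135 = 3334/10395

3334/10395


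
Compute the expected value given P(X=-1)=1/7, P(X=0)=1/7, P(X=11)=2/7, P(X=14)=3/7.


E[X] = sum(x * P(x))
= -1*1/7 + 0*1/7 + 11*2/7 + 14*3/7
= 9

9


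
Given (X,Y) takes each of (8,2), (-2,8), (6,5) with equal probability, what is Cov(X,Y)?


E[X]=4, E[Y]=5, E[XY]=10
Cov(X,Y) = E[XY] - E[X]E[Y] = 10 - 4*5 = -10

-10


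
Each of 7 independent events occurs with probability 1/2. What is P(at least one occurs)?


P(at least one) = 1 - P(none)
P(none) = (1 - 1/2)^7 = (1/2)^7 = 1/128
P(at least one) = 1 - 1/128 = 127/128

127/128


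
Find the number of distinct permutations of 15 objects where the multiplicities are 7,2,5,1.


15! = 1307674368000
Denominator: 7!=5040 * 2!=2 * 5!=120 * 1!=1
Coefficient = 1307674368000 / 1209600 = 1081080

1081080


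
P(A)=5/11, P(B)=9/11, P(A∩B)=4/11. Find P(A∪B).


P(A∪B) = P(A) + P(B) - P(A∩B)
= 5/11 + 9/11 - 4/11 = 10/11

10/11


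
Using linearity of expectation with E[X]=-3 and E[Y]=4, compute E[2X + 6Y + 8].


E[2X + 6Y + 8] = 2*E[X] + 6*E[Y] + 8
= (2)*(-3) + (6)*(4) + (8)
= -6 + 24 + 8 = 26

26


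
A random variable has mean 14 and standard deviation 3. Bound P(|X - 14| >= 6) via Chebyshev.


k = 6/3 = 2
Chebyshev: P(|X-mu| >= k*sigma) <= 1/k^2 = 1/2^2 = 1/4

1/4


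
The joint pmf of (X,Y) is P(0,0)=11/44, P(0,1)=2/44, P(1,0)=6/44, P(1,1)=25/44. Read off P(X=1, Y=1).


Read from table: P(X=1, Y=1) = 25/44

25/44


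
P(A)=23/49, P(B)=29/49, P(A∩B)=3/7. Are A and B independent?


P(A)*P(B) = 23/49*29/49 = 667/2401
P(A∩B) = 3/7 != 667/2401, so not independent

No, A and B are not independent


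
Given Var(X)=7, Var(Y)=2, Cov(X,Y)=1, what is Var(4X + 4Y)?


Var(4X + 4Y) = 4^2*Var(X) + 4^2*Var(Y) + 2*4*4*Cov(X,Y)
= 16*7 + 16*2 + 32*1
= 112 + 32 + 32 = 176

176


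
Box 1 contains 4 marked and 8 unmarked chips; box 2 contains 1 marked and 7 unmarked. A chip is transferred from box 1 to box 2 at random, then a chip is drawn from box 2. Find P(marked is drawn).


P(transfer marked) = 4/12 = 1/3; P(transfer unmarked) = 2/3
If marked transferred: Urn II has 2 marked of 9, so P(marked|marked moved) = 2/9
If unmarked transferred: Urn II has 1 marked of 9, so P(marked|unmarked moved) = 1/9
By total probability: P(marked) = 1/3*2/9 + 2/3*1/9 = 4/27

4/27


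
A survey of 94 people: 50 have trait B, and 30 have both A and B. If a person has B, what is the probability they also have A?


P(A|B) = P(A∩B)/P(B) = (30/94)/(50/94) = 30/50 = 3/5

3/5


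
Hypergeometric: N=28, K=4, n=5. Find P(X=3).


P(X=3) = C(4,3)*C(24,2) / C(28,5)
= 4*276 / 98280
= 1104/98280 = 46/4095

46/4095


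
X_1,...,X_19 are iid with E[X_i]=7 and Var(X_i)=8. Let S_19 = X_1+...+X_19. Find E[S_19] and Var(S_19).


E[S_n] = n*mu = 19*7 = 133
Var(S_n) = n*sigma^2 = 19*8 = 152

E[S_19]=133, Var(S_19)=152


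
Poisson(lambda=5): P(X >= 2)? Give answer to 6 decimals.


P(X>=2) = 1 - P(X<=1) = 1 - (e^(-5)*5^0/0! + e^(-5)*5^1/1!)
≈ 1 - (0.0067379470 + 0.0336897350)
= 1 - 0.0404276820 = 0.9595723180
≈ 0.959572

0.959572


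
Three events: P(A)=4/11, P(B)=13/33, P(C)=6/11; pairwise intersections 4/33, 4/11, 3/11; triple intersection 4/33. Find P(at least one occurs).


P(A∪B∪C) = P(A)+P(B)+P(C) - P(AB)-P(AC)-P(BC) + P(ABC)
= 4/11+13/33+6/11 - 4/33-4/11-3/11 + 4/33
= 2/3

2/3


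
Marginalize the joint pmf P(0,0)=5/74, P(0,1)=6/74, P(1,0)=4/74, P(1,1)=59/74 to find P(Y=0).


P(Y=0) = P(0,0)+P(1,0) = 5/74 + 4/74 = 9/74

9/74


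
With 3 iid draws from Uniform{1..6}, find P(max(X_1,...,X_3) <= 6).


P(max <= 6) = P(all X_i <= 6) = (P(X_1 <= 6))^3
= (6/6)^3 = 1^3 = 1

1


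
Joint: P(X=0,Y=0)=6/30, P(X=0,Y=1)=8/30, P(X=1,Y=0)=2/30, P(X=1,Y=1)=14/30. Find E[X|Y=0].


P(Y=0) = 8/30
E[X|Y=0] = (0*6 + 1*2)/8 = 2/8 = 1/4

1/4


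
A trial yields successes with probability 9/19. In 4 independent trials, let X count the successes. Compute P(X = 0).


P(X=0) = C(4,0) * p^0 * (1-p)^4
= 1 * 1 * 10000/130321
= 10000/130321

10000/130321


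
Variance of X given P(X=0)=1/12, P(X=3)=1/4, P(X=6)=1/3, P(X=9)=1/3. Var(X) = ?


E[X] = 23/4, E[X^2] = 165/4
Var(X) = E[X^2] - (E[X])^2 = 165/4 - (23/4)^2 = 131/16

131/16


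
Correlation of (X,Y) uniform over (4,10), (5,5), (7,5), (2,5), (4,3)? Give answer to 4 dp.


Cov(X,Y) = -0.2400, Var(X) = 2.6400, Var(Y) = 5.4400
rho = Cov/(sqrt(VarX)*sqrt(VarY)) = -0.0633

-0.0633


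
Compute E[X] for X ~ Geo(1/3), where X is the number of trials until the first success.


For geometric (trials until first success), E[X] = 1/p = 1/(1/3) = 3

3


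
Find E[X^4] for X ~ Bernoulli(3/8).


For Bernoulli: X in {0,1}
E[X^4] = 0^4*(1-3/8) + 1^4*3/8 = 3/8

3/8


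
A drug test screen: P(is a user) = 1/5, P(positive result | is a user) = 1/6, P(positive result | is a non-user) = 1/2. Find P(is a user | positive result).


P(A) = P(A|B)P(B) + P(A|B')P(B') = 1/6*1/5 + 1/2*4/5 = 13/30
P(B|A) = P(A|B)P(B)/P(A) = (1/30)/(13/30) = 1/13

1/13


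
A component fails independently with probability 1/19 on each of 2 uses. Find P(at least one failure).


P(at least one) = 1 - P(none)
P(none) = (1 - 1/19)^2 = (18/19)^2 = 324/361
P(at least one) = 1 - 324/361 = 37/361

37/361


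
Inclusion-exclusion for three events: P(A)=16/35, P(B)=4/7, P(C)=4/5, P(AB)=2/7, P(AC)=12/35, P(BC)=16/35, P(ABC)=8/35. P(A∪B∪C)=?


P(A∪B∪C) = P(A)+P(B)+P(C) - P(AB)-P(AC)-P(BC) + P(ABC)
= 16/35+4/7+4/5 - 2/7-12/35-16/35 + 8/35
= 34/35

34/35


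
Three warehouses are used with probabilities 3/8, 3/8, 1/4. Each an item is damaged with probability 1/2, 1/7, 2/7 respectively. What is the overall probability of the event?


P(A) = P(A|B1)P(B1) + P(A|B2)P(B2) + P(A|B3)P(B3)
= 1/2*3/8 + 1/7*3/8 + 2/7*1/4
= 3/16 + 3/56 + 1/14 = 5/16

5/16


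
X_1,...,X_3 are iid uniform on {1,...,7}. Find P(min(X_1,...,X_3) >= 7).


P(min >= 7) = P(all X_i >= 7) = (P(X_1 >= 7))^3
= (1/7)^3 = 1/343

1/343


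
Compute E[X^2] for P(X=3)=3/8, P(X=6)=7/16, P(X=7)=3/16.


E[X^2] = sum(g(x)*P(x))
= 9*3/8 + 36*7/16 + 49*3/16
= 453/16

453/16


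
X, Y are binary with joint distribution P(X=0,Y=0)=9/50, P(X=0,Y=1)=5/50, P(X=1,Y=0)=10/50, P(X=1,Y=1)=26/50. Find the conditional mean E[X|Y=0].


P(Y=0) = 19/50
E[X|Y=0] = (0*9 + 1*10)/19 = 10/19

10/19


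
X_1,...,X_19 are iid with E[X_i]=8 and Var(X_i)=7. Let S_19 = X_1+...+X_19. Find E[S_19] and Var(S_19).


E[S_n] = n*mu = 19*8 = 152
Var(S_n) = n*sigma^2 = 19*7 = 133

E[S_19]=152, Var(S_19)=133


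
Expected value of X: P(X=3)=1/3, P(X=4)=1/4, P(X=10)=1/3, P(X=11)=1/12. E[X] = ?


E[X] = sum(x * P(x))
= 3*1/3 + 4*1/4 + 10*1/3 + 11*1/12
= 25/4

25/4


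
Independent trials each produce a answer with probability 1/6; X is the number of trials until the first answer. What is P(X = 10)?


P(X=10) = (1-p)^9 * p = (5/6)^9 * 1/6
= 1953125/10077696 * 1/6 = 1953125/60466176

1953125/60466176


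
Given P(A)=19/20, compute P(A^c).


P(A') = 1 - P(A) = 1 - 19/20 = 1/20

1/20


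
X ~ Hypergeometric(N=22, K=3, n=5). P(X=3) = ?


P(X=3) = C(3,3)*C(19,2) / C(22,5)
= 1*171 / 26334
= 171/26334 = 1/154

1/154


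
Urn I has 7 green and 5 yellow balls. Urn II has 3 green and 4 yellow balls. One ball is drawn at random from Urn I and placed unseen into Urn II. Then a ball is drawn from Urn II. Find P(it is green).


P(transfer green) = 7/12; P(transfer yellow) = 5/12
If green transferred: Urn II has 4 green of 8, so P(green|green moved) = 1/2
If yellow transferred: Urn II has 3 green of 8, so P(green|yellow moved) = 3/8
By total probability: P(green) = 7/12*1/2 + 5/12*3/8 = 43/96

43/96


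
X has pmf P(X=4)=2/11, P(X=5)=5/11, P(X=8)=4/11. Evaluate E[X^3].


E[X^3] = sum(x^3 * P(x))
= 64*2/11 + 125*5/11 + 512*4/11
= 2801/11

2801/11


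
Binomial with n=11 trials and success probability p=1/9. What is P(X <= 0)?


P(X<=0) = P(X=0)
= 8589934592/31381059609
= 8589934592/31381059609

8589934592/31381059609


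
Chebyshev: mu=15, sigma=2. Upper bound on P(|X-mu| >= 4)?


k = 4/2 = 2
Chebyshev: P(|X-mu| >= k*sigma) <= 1/k^2 = 1/2^2 = 1/4

1/4


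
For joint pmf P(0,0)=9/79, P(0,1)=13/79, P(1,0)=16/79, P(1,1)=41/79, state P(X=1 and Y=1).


Read from table: P(X=1, Y=1) = 41/79

41/79


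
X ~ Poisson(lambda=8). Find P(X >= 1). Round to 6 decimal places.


P(X>=1) = 1 - P(X<=0) = 1 - (e^(-8)*8^0/0!)
≈ 1 - 0.0003354626 = 0.9996645374
≈ 0.999665

0.999665


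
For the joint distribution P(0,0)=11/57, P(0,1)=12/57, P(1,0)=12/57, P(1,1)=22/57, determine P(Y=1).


P(Y=1) = P(0,1)+P(1,1) = 12/57 + 22/57 = 34/57

34/57


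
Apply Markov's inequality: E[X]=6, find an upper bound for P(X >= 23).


Markov: P(X >= a) <= E[X]/a
P(X >= 23) <= 6/23

6/23


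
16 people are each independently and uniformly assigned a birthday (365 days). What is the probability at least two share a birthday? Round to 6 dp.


P(all different) = prod((365-i)/365 for i=0..15) = 0.716396
P(at least one match) = 1 - 0.716396 = 0.283604

0.283604


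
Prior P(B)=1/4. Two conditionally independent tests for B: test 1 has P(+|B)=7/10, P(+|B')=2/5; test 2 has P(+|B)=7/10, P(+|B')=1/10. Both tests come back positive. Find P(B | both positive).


After test 1: P(+) = 7/10*1/4 + 2/5*3/4 = 19/40
P(B|+) = (7/40)/(19/40) = 7/19
After test 2 (use post1 as new prior): P(+) = 7/10*7/19 + 1/10*12/19 = 61/190
P(B|+,+) = (49/190)/(61/190) = 49/61

49/61


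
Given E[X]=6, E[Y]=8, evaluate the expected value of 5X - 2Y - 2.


E[5X - 2Y - 2] = 5*E[X] - 2*E[Y] - 2
= (5)*(6) + (-2)*(8) + (-2)
= 30 - 16 - 2 = 12

12


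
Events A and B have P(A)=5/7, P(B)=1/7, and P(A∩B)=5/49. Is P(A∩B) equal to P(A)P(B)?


P(A)*P(B) = 5/7*1/7 = 5/49
P(A∩B) = 5/49, which equals P(A)P(B), so independent

Yes, A and B are independent


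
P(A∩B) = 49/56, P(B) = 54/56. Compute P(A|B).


P(A|B) = P(A∩B)/P(B) = (49/56)/(54/56) = 49/54

49/54


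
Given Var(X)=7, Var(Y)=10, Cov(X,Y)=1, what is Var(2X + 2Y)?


Var(2X + 2Y) = 2^2*Var(X) + 2^2*Var(Y) + 2*2*2*Cov(X,Y)
= 4*7 + 4*10 + 8*1
= 28 + 40 + 8 = 76

76


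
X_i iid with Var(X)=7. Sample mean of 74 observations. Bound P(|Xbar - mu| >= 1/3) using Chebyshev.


Var(Xbar) = Var(X)/n = 7/74
Chebyshev: P(|Xbar-mu| >= 1/3) <= Var(Xbar)/(1/3)^2 = (7/74)/(1/9) = 63/74

63/74


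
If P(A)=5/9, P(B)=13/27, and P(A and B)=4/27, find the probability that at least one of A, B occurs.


P(A∪B) = P(A) + P(B) - P(A∩B)
= 5/9 + 13/27 - 4/27 = 8/9

8/9


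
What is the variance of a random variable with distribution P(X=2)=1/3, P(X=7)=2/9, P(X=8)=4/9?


E[X] = 52/9, E[X^2] = 122/3
Var(X) = E[X^2] - (E[X])^2 = 122/3 - (52/9)^2 = 590/81

590/81


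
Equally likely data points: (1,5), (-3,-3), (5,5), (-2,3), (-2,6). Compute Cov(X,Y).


E[X]=-1/5, E[Y]=16/5, E[XY]=21/5
Cov(X,Y) = E[XY] - E[X]E[Y] = 21/5 + 1/5*16/5 = 121/25

121/25


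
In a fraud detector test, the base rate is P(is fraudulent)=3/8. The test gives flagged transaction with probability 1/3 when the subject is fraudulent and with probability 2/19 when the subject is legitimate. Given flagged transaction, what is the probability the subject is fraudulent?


P(A) = P(A|B)P(B) + P(A|B')P(B') = 1/3*3/8 + 2/19*5/8 = 29/152
P(B|A) = P(A|B)P(B)/P(A) = (1/8)/(29/152) = 19/29

19/29


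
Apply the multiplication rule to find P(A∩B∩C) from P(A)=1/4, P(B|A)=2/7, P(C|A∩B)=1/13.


P(A∩B∩C) = P(A) * P(B|A) * P(C|A∩B)
= 1/4 * 2/7 * 1/13
= 1/14 * 1/13 = 1/182

1/182


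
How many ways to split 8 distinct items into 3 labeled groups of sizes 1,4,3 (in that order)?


8! = 40320
Denominator: 1!=1 * 4!=24 * 3!=6
Coefficient = 40320 / 144 = 280

280


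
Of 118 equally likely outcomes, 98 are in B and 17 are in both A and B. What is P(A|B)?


P(A|B) = P(A∩B)/P(B) = (17/118)/(98/118) = 17/98

17/98


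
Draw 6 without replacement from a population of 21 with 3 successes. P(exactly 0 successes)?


P(X=0) = C(3,0)*C(18,6) / C(21,6)
= 1*18564 / 54264
= 18564/54264 = 13/38

13/38


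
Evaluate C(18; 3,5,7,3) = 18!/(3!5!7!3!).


18! = 6402373705728000
Denominator: 3!=6 * 5!=120 * 7!=5040 * 3!=6
Coefficient = 6402373705728000 / 21772800 = 294053760

294053760


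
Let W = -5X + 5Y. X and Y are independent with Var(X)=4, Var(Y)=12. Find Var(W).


Independence => Cov(X,Y)=0
Var(-5X + 5Y) = (-5)^2*Var(X) + 5^2*Var(Y)
= 25*4 + 25*12 = 400

400


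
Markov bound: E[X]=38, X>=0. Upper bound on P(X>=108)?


Markov: P(X >= a) <= E[X]/a
P(X >= 108) <= 38/108 = 19/54

19/54


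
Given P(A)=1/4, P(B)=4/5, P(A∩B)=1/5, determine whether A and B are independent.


P(A)*P(B) = 1/4*4/5 = 1/5
P(A∩B) = 1/5, which equals P(A)P(B), so independent

Yes, A and B are independent


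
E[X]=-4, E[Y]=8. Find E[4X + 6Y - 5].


E[4X + 6Y - 5] = 4*E[X] + 6*E[Y] - 5
= (4)*(-4) + (6)*(8) + (-5)
= -16 + 48 - 5 = 27

27


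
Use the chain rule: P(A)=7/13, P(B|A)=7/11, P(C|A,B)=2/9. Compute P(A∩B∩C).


P(A∩B∩C) = P(A) * P(B|A) * P(C|A∩B)
= 7/13 * 7/11 * 2/9
= 49/143 * 2/9 = 98/1287

98/1287


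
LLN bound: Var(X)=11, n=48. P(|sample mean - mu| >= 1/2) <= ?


Var(Xbar) = Var(X)/n = 11/48
Chebyshev: P(|Xbar-mu| >= 1/2) <= Var(Xbar)/(1/2)^2 = (11/48)/(1/4) = 11/12

11/12
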